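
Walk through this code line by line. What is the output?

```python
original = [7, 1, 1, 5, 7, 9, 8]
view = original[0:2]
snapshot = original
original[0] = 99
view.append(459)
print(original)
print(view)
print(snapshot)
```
[99, 1, 1, 5, 7, 9, 8]
[7, 1, 459]
[99, 1, 1, 5, 7, 9, 8]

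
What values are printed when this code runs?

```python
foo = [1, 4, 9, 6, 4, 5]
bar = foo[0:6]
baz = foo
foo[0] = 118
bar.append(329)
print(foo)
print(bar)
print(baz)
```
[118, 4, 9, 6, 4, 5]
[1, 4, 9, 6, 4, 5, 329]
[118, 4, 9, 6, 4, 5]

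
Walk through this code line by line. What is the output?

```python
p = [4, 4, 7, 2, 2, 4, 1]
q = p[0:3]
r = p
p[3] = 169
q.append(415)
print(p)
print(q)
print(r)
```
[4, 4, 7, 169, 2, 4, 1]
[4, 4, 7, 415]
[4, 4, 7, 169, 2, 4, 1]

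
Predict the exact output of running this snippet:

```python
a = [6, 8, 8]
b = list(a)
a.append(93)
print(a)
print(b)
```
[6, 8, 8, 93]
[6, 8, 8]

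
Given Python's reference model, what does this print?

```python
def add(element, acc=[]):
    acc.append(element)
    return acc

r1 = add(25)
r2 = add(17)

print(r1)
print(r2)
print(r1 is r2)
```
[25, 17]
[25, 17]
True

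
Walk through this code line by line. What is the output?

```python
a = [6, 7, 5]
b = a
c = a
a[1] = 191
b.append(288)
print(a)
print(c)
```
[6, 191, 5, 288]
[6, 191, 5, 288]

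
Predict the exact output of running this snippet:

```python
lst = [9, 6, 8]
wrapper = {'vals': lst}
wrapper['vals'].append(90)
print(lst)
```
[9, 6, 8, 90]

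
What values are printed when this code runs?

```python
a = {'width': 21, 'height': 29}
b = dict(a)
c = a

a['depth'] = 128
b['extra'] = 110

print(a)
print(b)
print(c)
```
{'width': 21, 'height': 29, 'depth': 128}
{'width': 21, 'height': 29, 'extra': 110}
{'width': 21, 'height': 29, 'depth': 128}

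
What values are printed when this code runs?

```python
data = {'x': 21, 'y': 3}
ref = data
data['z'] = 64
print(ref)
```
{'x': 21, 'y': 3, 'z': 64}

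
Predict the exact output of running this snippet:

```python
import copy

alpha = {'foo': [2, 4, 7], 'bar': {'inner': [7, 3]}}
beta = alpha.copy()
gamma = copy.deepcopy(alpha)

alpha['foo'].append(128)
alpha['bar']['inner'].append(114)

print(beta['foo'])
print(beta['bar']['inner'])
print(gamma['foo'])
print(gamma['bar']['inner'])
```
[2, 4, 7, 128]
[7, 3, 114]
[2, 4, 7]
[7, 3]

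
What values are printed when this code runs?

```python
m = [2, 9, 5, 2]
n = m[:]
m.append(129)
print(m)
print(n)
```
[2, 9, 5, 2, 129]
[2, 9, 5, 2]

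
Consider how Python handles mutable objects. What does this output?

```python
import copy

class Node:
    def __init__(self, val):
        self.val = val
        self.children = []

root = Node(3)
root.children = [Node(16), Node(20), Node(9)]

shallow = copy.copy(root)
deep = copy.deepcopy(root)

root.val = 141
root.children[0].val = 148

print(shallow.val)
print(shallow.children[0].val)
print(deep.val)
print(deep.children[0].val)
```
3
148
3
16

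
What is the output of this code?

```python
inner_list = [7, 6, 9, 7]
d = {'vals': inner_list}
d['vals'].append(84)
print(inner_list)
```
[7, 6, 9, 7, 84]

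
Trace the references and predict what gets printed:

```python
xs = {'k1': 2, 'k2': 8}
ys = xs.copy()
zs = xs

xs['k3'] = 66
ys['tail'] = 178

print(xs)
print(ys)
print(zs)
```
{'k1': 2, 'k2': 8, 'k3': 66}
{'k1': 2, 'k2': 8, 'tail': 178}
{'k1': 2, 'k2': 8, 'k3': 66}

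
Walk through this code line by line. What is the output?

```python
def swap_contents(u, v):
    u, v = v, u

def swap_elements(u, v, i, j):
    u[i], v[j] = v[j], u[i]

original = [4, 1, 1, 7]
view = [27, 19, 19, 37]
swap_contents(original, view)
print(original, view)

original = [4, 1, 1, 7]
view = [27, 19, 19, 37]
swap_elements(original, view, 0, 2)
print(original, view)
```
[4, 1, 1, 7] [27, 19, 19, 37]
[19, 1, 1, 7] [27, 19, 4, 37]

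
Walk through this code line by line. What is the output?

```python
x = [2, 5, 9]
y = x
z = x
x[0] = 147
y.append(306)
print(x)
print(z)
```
[147, 5, 9, 306]
[147, 5, 9, 306]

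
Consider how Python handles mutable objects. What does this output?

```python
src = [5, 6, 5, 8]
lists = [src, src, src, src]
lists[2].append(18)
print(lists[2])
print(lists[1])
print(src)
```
[5, 6, 5, 8, 18]
[5, 6, 5, 8, 18]
[5, 6, 5, 8, 18]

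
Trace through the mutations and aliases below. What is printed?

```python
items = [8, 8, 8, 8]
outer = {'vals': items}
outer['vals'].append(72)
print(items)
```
[8, 8, 8, 8, 72]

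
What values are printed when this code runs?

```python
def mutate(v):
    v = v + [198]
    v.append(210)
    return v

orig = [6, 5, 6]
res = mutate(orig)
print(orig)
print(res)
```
[6, 5, 6]
[6, 5, 6, 198, 210]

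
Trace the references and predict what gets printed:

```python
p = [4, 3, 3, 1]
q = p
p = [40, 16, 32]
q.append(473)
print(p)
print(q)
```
[40, 16, 32]
[4, 3, 3, 1, 473]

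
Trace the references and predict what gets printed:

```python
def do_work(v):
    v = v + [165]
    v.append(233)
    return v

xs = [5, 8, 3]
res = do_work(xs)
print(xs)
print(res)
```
[5, 8, 3]
[5, 8, 3, 165, 233]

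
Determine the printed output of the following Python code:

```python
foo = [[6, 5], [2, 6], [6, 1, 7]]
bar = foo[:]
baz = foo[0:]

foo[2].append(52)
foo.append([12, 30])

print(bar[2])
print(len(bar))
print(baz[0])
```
[6, 1, 7, 52]
3
[6, 5]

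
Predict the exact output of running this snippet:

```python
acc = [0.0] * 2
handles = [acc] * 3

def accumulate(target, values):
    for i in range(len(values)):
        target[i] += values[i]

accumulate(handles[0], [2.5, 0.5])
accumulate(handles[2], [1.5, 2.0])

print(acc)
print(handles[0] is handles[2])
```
[4.0, 2.5]
True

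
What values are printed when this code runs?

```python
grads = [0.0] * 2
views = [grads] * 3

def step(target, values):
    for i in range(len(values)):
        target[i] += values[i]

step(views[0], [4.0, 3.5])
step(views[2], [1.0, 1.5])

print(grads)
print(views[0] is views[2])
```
[5.0, 5.0]
True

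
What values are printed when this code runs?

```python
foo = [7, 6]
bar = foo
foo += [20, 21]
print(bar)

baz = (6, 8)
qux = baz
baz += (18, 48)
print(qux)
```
[7, 6, 20, 21]
(6, 8)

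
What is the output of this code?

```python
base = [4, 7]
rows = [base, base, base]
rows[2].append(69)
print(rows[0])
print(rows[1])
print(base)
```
[4, 7, 69]
[4, 7, 69]
[4, 7, 69]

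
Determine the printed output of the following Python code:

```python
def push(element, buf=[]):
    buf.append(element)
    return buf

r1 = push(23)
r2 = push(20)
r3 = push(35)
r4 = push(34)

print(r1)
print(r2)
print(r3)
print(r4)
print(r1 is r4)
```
[23, 20, 35, 34]
[23, 20, 35, 34]
[23, 20, 35, 34]
[23, 20, 35, 34]
True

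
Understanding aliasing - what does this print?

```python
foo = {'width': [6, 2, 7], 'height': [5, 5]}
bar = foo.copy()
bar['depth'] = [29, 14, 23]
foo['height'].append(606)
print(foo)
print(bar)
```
{'width': [6, 2, 7], 'height': [5, 5, 606]}
{'width': [6, 2, 7], 'height': [5, 5, 606], 'depth': [29, 14, 23]}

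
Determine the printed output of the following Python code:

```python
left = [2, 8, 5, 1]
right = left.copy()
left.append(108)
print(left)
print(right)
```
[2, 8, 5, 1, 108]
[2, 8, 5, 1]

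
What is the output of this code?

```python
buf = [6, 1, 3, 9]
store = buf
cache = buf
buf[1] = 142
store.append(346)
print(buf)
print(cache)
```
[6, 142, 3, 9, 346]
[6, 142, 3, 9, 346]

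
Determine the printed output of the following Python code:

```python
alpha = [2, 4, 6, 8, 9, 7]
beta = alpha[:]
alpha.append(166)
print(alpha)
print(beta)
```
[2, 4, 6, 8, 9, 7, 166]
[2, 4, 6, 8, 9, 7]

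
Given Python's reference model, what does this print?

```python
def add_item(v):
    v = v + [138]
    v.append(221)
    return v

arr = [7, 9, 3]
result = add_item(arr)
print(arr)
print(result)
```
[7, 9, 3]
[7, 9, 3, 138, 221]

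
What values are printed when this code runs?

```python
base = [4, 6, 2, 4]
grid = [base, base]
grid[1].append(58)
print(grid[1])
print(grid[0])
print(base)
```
[4, 6, 2, 4, 58]
[4, 6, 2, 4, 58]
[4, 6, 2, 4, 58]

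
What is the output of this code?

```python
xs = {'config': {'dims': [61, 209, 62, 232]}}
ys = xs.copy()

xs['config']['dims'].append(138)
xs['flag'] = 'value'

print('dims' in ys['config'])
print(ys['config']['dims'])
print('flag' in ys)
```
True
[61, 209, 62, 232, 138]
False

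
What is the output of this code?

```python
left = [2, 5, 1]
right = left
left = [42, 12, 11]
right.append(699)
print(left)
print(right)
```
[42, 12, 11]
[2, 5, 1, 699]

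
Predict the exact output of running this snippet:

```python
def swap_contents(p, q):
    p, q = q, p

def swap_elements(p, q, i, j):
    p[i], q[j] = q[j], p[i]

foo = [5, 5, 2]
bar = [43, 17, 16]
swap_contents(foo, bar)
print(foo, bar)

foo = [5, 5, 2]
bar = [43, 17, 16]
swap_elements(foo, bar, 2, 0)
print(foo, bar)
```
[5, 5, 2] [43, 17, 16]
[5, 5, 43] [2, 17, 16]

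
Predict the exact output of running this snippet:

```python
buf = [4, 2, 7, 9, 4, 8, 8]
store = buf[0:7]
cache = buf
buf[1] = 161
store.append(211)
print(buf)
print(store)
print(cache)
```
[4, 161, 7, 9, 4, 8, 8]
[4, 2, 7, 9, 4, 8, 8, 211]
[4, 161, 7, 9, 4, 8, 8]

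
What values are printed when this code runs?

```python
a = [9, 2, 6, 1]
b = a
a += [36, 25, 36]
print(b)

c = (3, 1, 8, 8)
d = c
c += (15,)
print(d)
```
[9, 2, 6, 1, 36, 25, 36]
(3, 1, 8, 8)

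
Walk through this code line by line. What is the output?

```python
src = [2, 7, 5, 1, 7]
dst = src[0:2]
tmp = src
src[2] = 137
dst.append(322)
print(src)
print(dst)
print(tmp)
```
[2, 7, 137, 1, 7]
[2, 7, 322]
[2, 7, 137, 1, 7]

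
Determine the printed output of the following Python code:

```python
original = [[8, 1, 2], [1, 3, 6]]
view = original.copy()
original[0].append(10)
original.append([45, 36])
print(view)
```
[[8, 1, 2, 10], [1, 3, 6]]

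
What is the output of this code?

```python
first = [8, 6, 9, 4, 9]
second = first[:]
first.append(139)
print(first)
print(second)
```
[8, 6, 9, 4, 9, 139]
[8, 6, 9, 4, 9]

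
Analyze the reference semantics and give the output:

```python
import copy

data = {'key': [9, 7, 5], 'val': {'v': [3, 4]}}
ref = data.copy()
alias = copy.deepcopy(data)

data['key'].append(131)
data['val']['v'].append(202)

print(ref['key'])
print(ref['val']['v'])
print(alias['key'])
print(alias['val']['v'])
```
[9, 7, 5, 131]
[3, 4, 202]
[9, 7, 5]
[3, 4]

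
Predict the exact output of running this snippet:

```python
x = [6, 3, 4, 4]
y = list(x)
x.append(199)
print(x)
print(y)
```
[6, 3, 4, 4, 199]
[6, 3, 4, 4]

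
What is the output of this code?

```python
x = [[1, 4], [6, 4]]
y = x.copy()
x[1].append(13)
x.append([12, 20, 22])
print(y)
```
[[1, 4], [6, 4, 13]]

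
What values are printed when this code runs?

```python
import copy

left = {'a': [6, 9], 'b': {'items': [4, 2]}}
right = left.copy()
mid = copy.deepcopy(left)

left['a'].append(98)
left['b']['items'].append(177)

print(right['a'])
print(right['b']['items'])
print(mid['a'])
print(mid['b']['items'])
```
[6, 9, 98]
[4, 2, 177]
[6, 9]
[4, 2]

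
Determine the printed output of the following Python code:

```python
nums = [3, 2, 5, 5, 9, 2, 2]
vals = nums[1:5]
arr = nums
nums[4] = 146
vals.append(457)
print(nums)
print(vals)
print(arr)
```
[3, 2, 5, 5, 146, 2, 2]
[2, 5, 5, 9, 457]
[3, 2, 5, 5, 146, 2, 2]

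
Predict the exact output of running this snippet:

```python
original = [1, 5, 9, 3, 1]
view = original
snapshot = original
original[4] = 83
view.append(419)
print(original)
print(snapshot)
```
[1, 5, 9, 3, 83, 419]
[1, 5, 9, 3, 83, 419]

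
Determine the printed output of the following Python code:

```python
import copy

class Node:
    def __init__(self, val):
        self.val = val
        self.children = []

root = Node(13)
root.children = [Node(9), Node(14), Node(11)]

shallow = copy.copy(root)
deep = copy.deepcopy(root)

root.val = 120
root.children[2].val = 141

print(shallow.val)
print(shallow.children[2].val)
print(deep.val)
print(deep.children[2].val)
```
13
141
13
11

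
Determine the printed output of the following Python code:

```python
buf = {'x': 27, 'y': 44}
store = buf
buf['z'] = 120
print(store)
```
{'x': 27, 'y': 44, 'z': 120}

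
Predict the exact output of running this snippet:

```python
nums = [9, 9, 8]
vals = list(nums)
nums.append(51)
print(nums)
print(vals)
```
[9, 9, 8, 51]
[9, 9, 8]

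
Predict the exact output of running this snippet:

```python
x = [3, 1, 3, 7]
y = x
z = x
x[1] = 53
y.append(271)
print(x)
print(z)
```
[3, 53, 3, 7, 271]
[3, 53, 3, 7, 271]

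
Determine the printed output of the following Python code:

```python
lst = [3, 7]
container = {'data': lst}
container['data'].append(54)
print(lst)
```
[3, 7, 54]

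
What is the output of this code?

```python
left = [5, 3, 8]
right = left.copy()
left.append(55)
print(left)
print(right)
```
[5, 3, 8, 55]
[5, 3, 8]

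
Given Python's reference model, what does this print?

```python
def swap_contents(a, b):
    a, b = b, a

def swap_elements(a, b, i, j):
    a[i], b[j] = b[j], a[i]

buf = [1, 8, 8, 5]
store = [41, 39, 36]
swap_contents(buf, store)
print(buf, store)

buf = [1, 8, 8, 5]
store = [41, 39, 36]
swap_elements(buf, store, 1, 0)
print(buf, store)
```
[1, 8, 8, 5] [41, 39, 36]
[1, 41, 8, 5] [8, 39, 36]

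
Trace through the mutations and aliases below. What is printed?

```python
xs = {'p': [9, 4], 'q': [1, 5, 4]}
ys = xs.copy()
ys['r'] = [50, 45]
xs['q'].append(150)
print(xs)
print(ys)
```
{'p': [9, 4], 'q': [1, 5, 4, 150]}
{'p': [9, 4], 'q': [1, 5, 4, 150], 'r': [50, 45]}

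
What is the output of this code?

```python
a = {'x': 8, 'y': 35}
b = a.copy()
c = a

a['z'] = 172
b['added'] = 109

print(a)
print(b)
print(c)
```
{'x': 8, 'y': 35, 'z': 172}
{'x': 8, 'y': 35, 'added': 109}
{'x': 8, 'y': 35, 'z': 172}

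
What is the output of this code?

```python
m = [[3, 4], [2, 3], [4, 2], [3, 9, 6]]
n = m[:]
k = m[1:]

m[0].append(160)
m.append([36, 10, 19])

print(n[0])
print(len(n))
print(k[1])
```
[3, 4, 160]
4
[4, 2]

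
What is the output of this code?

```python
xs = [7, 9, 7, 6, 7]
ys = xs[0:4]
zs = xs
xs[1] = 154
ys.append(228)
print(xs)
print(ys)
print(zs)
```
[7, 154, 7, 6, 7]
[7, 9, 7, 6, 228]
[7, 154, 7, 6, 7]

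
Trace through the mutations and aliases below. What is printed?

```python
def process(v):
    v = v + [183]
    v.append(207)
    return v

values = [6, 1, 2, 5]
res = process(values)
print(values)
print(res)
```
[6, 1, 2, 5]
[6, 1, 2, 5, 183, 207]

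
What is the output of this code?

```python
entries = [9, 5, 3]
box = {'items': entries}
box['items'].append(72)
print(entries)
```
[9, 5, 3, 72]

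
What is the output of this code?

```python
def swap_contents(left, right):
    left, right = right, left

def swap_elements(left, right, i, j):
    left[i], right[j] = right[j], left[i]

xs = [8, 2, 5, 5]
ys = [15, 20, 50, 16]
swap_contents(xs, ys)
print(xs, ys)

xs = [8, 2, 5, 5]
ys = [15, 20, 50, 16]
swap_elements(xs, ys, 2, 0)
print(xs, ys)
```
[8, 2, 5, 5] [15, 20, 50, 16]
[8, 2, 15, 5] [5, 20, 50, 16]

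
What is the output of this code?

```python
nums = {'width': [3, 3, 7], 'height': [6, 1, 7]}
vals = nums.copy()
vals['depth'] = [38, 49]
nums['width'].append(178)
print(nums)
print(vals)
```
{'width': [3, 3, 7, 178], 'height': [6, 1, 7]}
{'width': [3, 3, 7, 178], 'height': [6, 1, 7], 'depth': [38, 49]}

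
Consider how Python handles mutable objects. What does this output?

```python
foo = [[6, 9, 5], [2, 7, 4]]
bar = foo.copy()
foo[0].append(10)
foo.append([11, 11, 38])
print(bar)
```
[[6, 9, 5, 10], [2, 7, 4]]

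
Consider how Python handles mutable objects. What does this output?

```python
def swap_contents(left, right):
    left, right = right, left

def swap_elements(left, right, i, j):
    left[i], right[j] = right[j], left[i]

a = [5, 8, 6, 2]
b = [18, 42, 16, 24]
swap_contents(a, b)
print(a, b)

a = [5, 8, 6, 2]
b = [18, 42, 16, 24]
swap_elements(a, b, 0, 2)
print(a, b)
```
[5, 8, 6, 2] [18, 42, 16, 24]
[16, 8, 6, 2] [18, 42, 5, 24]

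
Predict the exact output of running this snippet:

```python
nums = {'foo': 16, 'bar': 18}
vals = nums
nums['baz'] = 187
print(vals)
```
{'foo': 16, 'bar': 18, 'baz': 187}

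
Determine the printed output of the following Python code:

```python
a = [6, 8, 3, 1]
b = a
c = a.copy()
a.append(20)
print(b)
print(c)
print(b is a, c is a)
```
[6, 8, 3, 1, 20]
[6, 8, 3, 1]
True False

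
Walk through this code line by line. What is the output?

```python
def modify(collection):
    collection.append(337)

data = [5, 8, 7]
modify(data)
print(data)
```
[5, 8, 7, 337]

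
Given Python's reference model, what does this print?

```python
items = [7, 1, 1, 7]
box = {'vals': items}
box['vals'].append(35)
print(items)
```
[7, 1, 1, 7, 35]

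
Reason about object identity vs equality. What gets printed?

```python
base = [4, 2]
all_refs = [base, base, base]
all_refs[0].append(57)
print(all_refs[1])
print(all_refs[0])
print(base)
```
[4, 2, 57]
[4, 2, 57]
[4, 2, 57]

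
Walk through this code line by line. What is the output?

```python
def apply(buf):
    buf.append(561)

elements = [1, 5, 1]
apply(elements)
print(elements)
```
[1, 5, 1, 561]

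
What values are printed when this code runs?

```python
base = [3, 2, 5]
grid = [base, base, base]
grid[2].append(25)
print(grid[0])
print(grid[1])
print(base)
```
[3, 2, 5, 25]
[3, 2, 5, 25]
[3, 2, 5, 25]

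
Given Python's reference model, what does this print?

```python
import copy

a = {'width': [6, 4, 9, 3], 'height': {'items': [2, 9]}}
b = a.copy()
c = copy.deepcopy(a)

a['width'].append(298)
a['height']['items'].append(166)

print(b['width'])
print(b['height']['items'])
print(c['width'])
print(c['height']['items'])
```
[6, 4, 9, 3, 298]
[2, 9, 166]
[6, 4, 9, 3]
[2, 9]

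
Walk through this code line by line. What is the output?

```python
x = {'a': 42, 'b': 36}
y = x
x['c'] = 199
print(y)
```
{'a': 42, 'b': 36, 'c': 199}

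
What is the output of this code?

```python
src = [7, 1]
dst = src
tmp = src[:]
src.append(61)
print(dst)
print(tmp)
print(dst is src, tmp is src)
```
[7, 1, 61]
[7, 1]
True False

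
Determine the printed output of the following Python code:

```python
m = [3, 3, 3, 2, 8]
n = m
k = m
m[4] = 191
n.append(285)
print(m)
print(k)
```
[3, 3, 3, 2, 191, 285]
[3, 3, 3, 2, 191, 285]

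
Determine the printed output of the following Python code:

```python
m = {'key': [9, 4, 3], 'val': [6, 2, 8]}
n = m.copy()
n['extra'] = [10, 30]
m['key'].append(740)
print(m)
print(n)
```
{'key': [9, 4, 3, 740], 'val': [6, 2, 8]}
{'key': [9, 4, 3, 740], 'val': [6, 2, 8], 'extra': [10, 30]}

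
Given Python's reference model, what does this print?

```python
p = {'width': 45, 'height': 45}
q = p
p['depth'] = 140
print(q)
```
{'width': 45, 'height': 45, 'depth': 140}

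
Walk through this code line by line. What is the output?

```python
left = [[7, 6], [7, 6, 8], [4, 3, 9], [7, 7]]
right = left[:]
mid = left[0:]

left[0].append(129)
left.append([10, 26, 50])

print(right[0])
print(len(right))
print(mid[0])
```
[7, 6, 129]
4
[7, 6, 129]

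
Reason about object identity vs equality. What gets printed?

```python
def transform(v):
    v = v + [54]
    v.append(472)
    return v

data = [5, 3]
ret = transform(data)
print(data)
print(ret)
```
[5, 3]
[5, 3, 54, 472]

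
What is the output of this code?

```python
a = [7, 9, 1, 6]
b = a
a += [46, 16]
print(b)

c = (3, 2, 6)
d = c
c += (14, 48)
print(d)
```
[7, 9, 1, 6, 46, 16]
(3, 2, 6)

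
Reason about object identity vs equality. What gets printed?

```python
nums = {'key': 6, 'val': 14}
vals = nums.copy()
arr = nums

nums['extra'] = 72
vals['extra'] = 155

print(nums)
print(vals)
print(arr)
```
{'key': 6, 'val': 14, 'extra': 72}
{'key': 6, 'val': 14, 'extra': 155}
{'key': 6, 'val': 14, 'extra': 72}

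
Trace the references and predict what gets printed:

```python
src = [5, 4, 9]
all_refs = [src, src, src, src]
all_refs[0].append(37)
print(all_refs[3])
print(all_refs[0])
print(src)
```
[5, 4, 9, 37]
[5, 4, 9, 37]
[5, 4, 9, 37]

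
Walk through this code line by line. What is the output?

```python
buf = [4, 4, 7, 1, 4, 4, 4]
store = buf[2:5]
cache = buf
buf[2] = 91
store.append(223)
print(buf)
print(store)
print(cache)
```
[4, 4, 91, 1, 4, 4, 4]
[7, 1, 4, 223]
[4, 4, 91, 1, 4, 4, 4]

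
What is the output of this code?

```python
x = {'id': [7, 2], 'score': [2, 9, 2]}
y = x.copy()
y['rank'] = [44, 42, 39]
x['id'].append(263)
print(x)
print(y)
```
{'id': [7, 2, 263], 'score': [2, 9, 2]}
{'id': [7, 2, 263], 'score': [2, 9, 2], 'rank': [44, 42, 39]}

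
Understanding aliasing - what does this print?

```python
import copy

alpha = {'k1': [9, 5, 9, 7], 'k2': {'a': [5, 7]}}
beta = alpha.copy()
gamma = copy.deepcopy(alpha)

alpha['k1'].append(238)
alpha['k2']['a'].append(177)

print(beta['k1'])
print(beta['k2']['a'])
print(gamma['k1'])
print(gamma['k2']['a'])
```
[9, 5, 9, 7, 238]
[5, 7, 177]
[9, 5, 9, 7]
[5, 7]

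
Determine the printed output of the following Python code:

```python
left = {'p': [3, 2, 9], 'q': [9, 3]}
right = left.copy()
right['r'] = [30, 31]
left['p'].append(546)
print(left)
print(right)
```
{'p': [3, 2, 9, 546], 'q': [9, 3]}
{'p': [3, 2, 9, 546], 'q': [9, 3], 'r': [30, 31]}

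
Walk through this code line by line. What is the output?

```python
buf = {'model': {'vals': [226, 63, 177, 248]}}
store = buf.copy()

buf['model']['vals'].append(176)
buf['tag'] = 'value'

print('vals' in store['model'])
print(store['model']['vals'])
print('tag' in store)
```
True
[226, 63, 177, 248, 176]
False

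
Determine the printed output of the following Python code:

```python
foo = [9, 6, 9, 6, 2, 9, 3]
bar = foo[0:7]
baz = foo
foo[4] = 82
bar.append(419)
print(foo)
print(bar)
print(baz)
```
[9, 6, 9, 6, 82, 9, 3]
[9, 6, 9, 6, 2, 9, 3, 419]
[9, 6, 9, 6, 82, 9, 3]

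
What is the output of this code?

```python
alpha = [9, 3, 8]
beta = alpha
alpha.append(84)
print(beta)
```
[9, 3, 8, 84]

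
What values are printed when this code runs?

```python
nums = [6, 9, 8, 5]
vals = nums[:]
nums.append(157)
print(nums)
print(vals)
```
[6, 9, 8, 5, 157]
[6, 9, 8, 5]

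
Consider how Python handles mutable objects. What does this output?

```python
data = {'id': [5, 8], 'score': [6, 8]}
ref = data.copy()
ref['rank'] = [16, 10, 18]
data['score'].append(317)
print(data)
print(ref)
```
{'id': [5, 8], 'score': [6, 8, 317]}
{'id': [5, 8], 'score': [6, 8, 317], 'rank': [16, 10, 18]}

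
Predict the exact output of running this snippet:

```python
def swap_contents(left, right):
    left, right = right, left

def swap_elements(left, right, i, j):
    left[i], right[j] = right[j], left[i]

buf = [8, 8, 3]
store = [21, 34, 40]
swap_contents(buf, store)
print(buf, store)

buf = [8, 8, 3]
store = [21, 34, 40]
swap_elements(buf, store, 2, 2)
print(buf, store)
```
[8, 8, 3] [21, 34, 40]
[8, 8, 40] [21, 34, 3]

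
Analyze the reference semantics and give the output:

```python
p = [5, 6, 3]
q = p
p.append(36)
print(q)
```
[5, 6, 3, 36]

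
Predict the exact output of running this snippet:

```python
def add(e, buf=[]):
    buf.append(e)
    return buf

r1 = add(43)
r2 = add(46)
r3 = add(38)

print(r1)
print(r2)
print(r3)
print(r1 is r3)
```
[43, 46, 38]
[43, 46, 38]
[43, 46, 38]
True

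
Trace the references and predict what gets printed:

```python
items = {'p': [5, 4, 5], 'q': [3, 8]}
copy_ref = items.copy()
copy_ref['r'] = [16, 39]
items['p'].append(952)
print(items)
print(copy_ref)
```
{'p': [5, 4, 5, 952], 'q': [3, 8]}
{'p': [5, 4, 5, 952], 'q': [3, 8], 'r': [16, 39]}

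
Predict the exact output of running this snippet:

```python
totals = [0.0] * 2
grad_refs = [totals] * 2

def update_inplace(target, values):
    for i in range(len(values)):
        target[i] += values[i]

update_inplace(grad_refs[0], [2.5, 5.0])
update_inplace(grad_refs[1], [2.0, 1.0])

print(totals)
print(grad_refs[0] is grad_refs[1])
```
[4.5, 6.0]
True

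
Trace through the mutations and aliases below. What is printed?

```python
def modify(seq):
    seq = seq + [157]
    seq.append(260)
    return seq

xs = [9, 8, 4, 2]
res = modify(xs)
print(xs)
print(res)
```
[9, 8, 4, 2]
[9, 8, 4, 2, 157, 260]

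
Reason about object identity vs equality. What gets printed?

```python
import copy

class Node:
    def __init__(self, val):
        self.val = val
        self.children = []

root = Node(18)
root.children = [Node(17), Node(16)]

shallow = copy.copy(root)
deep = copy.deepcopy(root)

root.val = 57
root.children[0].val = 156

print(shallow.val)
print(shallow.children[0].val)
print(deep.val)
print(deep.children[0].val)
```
18
156
18
17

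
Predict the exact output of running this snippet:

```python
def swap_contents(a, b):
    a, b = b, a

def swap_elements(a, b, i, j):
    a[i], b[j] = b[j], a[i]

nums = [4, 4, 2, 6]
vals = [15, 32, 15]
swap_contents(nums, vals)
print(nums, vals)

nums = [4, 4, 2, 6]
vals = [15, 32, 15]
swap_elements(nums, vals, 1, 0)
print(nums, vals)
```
[4, 4, 2, 6] [15, 32, 15]
[4, 15, 2, 6] [4, 32, 15]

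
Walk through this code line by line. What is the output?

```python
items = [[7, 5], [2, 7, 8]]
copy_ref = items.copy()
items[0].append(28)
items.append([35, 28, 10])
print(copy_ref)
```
[[7, 5, 28], [2, 7, 8]]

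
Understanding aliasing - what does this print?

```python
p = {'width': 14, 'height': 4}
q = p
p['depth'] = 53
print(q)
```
{'width': 14, 'height': 4, 'depth': 53}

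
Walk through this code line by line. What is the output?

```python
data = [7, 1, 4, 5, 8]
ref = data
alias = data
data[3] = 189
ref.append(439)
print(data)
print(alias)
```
[7, 1, 4, 189, 8, 439]
[7, 1, 4, 189, 8, 439]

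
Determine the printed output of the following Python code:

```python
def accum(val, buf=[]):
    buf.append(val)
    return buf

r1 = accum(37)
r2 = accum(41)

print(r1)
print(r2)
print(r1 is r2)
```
[37, 41]
[37, 41]
True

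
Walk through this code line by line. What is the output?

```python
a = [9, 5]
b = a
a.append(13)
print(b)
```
[9, 5, 13]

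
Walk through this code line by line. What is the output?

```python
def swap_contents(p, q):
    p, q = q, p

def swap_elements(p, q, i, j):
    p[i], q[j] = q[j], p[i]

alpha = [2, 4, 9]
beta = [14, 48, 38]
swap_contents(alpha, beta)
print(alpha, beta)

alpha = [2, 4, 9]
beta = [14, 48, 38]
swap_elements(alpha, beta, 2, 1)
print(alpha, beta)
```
[2, 4, 9] [14, 48, 38]
[2, 4, 48] [14, 9, 38]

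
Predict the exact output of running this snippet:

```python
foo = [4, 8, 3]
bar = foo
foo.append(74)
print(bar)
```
[4, 8, 3, 74]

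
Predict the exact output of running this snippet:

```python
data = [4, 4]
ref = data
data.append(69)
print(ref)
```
[4, 4, 69]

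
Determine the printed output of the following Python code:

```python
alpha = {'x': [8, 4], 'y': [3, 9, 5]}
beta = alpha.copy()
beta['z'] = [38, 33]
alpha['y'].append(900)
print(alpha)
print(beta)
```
{'x': [8, 4], 'y': [3, 9, 5, 900]}
{'x': [8, 4], 'y': [3, 9, 5, 900], 'z': [38, 33]}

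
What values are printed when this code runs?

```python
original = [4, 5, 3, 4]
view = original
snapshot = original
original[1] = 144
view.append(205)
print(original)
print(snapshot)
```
[4, 144, 3, 4, 205]
[4, 144, 3, 4, 205]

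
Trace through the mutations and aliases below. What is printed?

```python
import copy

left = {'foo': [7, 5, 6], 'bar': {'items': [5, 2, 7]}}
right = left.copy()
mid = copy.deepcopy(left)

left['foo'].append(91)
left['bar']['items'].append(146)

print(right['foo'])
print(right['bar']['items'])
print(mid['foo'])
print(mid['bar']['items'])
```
[7, 5, 6, 91]
[5, 2, 7, 146]
[7, 5, 6]
[5, 2, 7]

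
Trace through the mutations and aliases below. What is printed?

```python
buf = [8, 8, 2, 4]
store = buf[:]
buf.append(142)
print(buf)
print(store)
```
[8, 8, 2, 4, 142]
[8, 8, 2, 4]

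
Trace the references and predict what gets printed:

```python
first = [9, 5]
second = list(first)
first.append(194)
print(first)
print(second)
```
[9, 5, 194]
[9, 5]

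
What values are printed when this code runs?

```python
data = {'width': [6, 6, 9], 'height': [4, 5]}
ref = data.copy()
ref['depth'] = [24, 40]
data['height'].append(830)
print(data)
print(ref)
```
{'width': [6, 6, 9], 'height': [4, 5, 830]}
{'width': [6, 6, 9], 'height': [4, 5, 830], 'depth': [24, 40]}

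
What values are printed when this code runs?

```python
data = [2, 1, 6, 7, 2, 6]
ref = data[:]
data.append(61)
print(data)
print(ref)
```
[2, 1, 6, 7, 2, 6, 61]
[2, 1, 6, 7, 2, 6]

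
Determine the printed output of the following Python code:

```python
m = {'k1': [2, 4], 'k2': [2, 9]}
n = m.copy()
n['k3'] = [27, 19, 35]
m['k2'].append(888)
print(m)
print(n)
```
{'k1': [2, 4], 'k2': [2, 9, 888]}
{'k1': [2, 4], 'k2': [2, 9, 888], 'k3': [27, 19, 35]}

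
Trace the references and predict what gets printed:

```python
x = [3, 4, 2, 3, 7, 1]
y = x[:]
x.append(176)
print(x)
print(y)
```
[3, 4, 2, 3, 7, 1, 176]
[3, 4, 2, 3, 7, 1]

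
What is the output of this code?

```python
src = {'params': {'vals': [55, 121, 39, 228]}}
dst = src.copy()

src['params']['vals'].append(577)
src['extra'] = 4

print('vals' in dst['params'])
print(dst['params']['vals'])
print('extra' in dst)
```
True
[55, 121, 39, 228, 577]
False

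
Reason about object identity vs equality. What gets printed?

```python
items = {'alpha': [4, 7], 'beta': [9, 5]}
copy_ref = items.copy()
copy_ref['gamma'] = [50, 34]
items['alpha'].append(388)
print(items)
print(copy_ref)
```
{'alpha': [4, 7, 388], 'beta': [9, 5]}
{'alpha': [4, 7, 388], 'beta': [9, 5], 'gamma': [50, 34]}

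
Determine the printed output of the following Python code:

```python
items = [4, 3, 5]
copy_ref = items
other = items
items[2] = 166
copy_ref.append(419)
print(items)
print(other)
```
[4, 3, 166, 419]
[4, 3, 166, 419]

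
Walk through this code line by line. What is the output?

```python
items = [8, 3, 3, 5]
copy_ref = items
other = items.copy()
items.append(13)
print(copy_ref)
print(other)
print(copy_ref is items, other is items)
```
[8, 3, 3, 5, 13]
[8, 3, 3, 5]
True False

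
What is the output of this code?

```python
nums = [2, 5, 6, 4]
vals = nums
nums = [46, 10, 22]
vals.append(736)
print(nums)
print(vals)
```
[46, 10, 22]
[2, 5, 6, 4, 736]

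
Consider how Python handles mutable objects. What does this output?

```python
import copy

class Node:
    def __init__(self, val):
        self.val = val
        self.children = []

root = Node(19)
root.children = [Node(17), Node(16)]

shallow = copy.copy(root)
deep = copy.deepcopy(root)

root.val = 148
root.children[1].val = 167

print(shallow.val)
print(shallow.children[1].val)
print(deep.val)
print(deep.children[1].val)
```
19
167
19
16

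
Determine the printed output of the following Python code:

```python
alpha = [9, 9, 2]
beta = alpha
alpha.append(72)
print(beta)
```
[9, 9, 2, 72]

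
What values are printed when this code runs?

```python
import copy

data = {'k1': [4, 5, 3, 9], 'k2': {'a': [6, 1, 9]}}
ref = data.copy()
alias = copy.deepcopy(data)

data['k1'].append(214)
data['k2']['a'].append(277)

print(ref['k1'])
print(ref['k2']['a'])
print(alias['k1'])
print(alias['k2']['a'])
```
[4, 5, 3, 9, 214]
[6, 1, 9, 277]
[4, 5, 3, 9]
[6, 1, 9]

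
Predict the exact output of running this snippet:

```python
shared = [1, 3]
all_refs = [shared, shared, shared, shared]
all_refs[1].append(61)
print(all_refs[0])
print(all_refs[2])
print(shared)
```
[1, 3, 61]
[1, 3, 61]
[1, 3, 61]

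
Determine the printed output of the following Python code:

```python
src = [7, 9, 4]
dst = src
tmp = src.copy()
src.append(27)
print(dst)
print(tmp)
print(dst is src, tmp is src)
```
[7, 9, 4, 27]
[7, 9, 4]
True False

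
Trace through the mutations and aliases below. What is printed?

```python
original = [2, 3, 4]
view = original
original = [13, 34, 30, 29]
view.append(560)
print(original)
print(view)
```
[13, 34, 30, 29]
[2, 3, 4, 560]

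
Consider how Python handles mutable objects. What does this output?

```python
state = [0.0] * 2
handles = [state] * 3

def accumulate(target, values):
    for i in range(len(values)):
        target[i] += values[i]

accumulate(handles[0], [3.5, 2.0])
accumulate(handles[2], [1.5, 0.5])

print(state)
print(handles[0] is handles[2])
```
[5.0, 2.5]
True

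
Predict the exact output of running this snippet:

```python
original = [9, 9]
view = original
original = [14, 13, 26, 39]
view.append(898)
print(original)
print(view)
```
[14, 13, 26, 39]
[9, 9, 898]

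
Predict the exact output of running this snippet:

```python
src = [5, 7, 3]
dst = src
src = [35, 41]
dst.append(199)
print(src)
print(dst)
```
[35, 41]
[5, 7, 3, 199]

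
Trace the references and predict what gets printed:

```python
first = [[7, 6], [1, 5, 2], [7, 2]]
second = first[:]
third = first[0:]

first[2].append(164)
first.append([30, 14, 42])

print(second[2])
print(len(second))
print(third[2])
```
[7, 2, 164]
3
[7, 2, 164]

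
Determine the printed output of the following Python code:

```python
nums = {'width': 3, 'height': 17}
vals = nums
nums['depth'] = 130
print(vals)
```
{'width': 3, 'height': 17, 'depth': 130}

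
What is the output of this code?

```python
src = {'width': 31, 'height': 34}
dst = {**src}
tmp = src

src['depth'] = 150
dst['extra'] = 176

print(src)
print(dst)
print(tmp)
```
{'width': 31, 'height': 34, 'depth': 150}
{'width': 31, 'height': 34, 'extra': 176}
{'width': 31, 'height': 34, 'depth': 150}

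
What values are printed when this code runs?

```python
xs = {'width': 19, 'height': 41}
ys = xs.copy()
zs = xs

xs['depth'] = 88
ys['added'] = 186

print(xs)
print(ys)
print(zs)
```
{'width': 19, 'height': 41, 'depth': 88}
{'width': 19, 'height': 41, 'added': 186}
{'width': 19, 'height': 41, 'depth': 88}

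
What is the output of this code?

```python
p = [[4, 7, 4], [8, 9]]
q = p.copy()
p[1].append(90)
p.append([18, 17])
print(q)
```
[[4, 7, 4], [8, 9, 90]]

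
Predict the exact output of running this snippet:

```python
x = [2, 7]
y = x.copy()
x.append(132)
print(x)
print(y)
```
[2, 7, 132]
[2, 7]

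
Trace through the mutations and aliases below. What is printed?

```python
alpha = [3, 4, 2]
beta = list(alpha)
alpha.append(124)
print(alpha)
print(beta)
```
[3, 4, 2, 124]
[3, 4, 2]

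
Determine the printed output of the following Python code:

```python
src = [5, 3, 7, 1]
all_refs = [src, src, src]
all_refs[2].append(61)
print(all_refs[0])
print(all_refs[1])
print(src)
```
[5, 3, 7, 1, 61]
[5, 3, 7, 1, 61]
[5, 3, 7, 1, 61]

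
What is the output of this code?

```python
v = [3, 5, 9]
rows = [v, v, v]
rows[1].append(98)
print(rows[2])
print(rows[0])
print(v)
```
[3, 5, 9, 98]
[3, 5, 9, 98]
[3, 5, 9, 98]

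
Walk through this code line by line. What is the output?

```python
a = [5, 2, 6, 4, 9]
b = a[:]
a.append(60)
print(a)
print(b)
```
[5, 2, 6, 4, 9, 60]
[5, 2, 6, 4, 9]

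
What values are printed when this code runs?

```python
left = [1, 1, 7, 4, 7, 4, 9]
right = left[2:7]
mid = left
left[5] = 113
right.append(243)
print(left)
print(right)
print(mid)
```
[1, 1, 7, 4, 7, 113, 9]
[7, 4, 7, 4, 9, 243]
[1, 1, 7, 4, 7, 113, 9]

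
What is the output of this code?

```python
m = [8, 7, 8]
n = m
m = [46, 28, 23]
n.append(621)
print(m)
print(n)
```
[46, 28, 23]
[8, 7, 8, 621]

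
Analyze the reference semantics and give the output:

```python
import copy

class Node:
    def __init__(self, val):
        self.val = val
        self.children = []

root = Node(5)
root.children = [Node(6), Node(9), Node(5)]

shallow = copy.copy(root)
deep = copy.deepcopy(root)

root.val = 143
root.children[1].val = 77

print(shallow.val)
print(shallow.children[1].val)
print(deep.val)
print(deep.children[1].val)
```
5
77
5
9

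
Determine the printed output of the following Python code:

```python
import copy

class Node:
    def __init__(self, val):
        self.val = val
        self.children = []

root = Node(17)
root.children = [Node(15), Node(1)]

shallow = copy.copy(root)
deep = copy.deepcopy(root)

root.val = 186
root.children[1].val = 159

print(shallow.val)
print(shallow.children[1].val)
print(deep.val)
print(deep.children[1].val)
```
17
159
17
1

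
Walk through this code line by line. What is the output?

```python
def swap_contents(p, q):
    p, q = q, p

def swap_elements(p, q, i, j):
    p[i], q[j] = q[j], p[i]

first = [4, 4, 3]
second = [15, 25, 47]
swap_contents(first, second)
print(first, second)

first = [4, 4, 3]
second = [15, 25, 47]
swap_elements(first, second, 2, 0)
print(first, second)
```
[4, 4, 3] [15, 25, 47]
[4, 4, 15] [3, 25, 47]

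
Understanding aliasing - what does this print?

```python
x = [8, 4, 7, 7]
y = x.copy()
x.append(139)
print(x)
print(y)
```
[8, 4, 7, 7, 139]
[8, 4, 7, 7]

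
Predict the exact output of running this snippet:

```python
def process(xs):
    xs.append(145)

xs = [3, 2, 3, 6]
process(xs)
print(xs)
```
[3, 2, 3, 6, 145]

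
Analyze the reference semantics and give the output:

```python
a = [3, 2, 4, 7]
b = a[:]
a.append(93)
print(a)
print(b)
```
[3, 2, 4, 7, 93]
[3, 2, 4, 7]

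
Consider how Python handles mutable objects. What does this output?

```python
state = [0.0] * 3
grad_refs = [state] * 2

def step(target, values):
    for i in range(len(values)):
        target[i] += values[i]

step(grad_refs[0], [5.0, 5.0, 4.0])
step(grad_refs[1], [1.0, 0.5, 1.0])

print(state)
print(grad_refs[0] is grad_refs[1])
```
[6.0, 5.5, 5.0]
True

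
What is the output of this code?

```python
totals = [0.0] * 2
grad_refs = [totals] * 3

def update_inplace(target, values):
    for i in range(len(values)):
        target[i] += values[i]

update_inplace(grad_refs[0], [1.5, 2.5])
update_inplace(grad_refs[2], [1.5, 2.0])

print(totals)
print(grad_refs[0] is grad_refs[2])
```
[3.0, 4.5]
True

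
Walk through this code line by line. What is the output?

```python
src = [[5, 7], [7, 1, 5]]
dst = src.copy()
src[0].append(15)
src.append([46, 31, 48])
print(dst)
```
[[5, 7, 15], [7, 1, 5]]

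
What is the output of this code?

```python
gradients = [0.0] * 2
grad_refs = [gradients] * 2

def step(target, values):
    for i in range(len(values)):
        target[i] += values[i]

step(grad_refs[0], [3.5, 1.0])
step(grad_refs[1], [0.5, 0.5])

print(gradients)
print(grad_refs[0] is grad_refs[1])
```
[4.0, 1.5]
True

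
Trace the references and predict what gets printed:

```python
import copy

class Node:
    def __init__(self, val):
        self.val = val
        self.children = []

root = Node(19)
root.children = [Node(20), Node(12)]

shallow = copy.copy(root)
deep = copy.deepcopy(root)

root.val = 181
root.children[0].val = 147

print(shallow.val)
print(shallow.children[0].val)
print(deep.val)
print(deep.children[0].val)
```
19
147
19
20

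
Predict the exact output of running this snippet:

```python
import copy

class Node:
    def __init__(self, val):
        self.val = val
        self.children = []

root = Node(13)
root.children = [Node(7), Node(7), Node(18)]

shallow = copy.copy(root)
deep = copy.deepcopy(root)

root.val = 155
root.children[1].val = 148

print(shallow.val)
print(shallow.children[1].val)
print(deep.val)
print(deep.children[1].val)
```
13
148
13
7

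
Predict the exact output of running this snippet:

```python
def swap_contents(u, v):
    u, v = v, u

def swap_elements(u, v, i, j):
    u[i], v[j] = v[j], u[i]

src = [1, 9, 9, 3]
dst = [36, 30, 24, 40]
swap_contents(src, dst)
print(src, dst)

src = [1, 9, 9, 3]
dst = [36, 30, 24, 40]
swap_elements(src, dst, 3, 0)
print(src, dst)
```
[1, 9, 9, 3] [36, 30, 24, 40]
[1, 9, 9, 36] [3, 30, 24, 40]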